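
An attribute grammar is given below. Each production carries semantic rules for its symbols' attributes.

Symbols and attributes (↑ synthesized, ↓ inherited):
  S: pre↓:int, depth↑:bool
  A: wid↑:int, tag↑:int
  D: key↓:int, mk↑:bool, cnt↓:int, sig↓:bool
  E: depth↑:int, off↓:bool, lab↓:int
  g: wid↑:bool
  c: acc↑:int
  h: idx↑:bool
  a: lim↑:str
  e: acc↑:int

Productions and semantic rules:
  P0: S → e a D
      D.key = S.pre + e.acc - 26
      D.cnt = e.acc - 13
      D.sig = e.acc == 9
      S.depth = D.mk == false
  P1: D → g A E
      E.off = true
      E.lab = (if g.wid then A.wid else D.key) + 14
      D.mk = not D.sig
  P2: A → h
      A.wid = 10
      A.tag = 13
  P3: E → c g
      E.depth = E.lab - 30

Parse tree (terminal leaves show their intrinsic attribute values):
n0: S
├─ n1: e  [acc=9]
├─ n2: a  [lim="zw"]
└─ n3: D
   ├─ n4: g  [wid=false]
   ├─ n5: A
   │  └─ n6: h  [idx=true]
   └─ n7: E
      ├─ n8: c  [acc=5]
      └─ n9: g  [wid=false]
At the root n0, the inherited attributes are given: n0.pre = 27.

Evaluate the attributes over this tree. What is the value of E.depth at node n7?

1. n0.pre = 27  [given at root]
2. n1.acc = 9  [terminal]
3. n2.lim = "zw"  [terminal]
4. n3.key = 10  [S.pre + e.acc - 26]
5. n3.cnt = -4  [e.acc - 13]
6. n3.sig = true  [e.acc == 9]
7. n4.wid = false  [terminal]
8. n6.idx = true  [terminal]
9. n5.wid = 10  [10]
10. n5.tag = 13  [13]
11. n7.off = true  [true]
12. n7.lab = 24  [(if g.wid then A.wid else D.key) + 14]
13. n8.acc = 5  [terminal]
14. n9.wid = false  [terminal]
15. n7.depth = -6  [E.lab - 30]
16. n3.mk = false  [not D.sig]
17. n0.depth = true  [D.mk == false]

-6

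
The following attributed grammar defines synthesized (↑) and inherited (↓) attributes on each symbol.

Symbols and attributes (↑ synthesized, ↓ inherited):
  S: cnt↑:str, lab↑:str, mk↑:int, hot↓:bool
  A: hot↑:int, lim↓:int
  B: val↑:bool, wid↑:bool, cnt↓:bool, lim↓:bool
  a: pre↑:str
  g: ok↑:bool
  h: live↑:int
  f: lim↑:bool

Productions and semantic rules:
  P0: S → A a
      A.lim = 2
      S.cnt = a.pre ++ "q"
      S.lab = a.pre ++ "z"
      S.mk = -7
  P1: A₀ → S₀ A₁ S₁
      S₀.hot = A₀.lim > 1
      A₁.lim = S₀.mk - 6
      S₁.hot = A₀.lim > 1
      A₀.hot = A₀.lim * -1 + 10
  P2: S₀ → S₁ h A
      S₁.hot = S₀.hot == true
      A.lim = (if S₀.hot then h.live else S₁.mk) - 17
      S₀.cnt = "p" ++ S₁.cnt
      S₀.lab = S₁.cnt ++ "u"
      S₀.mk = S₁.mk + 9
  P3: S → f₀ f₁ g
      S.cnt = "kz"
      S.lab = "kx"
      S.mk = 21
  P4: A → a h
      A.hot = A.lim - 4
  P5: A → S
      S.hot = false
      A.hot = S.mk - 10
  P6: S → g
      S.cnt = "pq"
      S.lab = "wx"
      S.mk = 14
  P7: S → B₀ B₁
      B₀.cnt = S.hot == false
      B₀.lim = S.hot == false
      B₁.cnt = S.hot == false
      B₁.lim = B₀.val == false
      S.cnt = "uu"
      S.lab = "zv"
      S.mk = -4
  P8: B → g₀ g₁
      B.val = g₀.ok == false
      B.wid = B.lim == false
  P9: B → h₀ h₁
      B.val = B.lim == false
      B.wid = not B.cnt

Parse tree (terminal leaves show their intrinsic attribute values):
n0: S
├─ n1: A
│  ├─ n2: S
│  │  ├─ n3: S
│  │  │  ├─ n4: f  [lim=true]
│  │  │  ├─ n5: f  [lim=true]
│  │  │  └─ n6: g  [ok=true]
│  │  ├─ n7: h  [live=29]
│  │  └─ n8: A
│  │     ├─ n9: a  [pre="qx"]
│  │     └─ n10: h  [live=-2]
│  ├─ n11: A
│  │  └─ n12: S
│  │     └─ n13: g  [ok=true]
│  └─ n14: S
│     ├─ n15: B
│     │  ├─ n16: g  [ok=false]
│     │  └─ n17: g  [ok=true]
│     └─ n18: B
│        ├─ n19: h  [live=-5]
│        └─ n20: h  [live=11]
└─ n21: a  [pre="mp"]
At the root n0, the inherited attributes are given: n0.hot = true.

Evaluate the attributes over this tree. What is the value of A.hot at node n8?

8

1. n0.hot = true  [given at root]
2. n1.lim = 2  [2]
3. n2.hot = true  [A₀.lim > 1]
4. n3.hot = true  [S₀.hot == true]
5. n4.lim = true  [terminal]
6. n5.lim = true  [terminal]
7. n6.ok = true  [terminal]
8. n3.cnt = "kz"  ["kz"]
9. n3.lab = "kx"  ["kx"]
10. n3.mk = 21  [21]
11. n7.live = 29  [terminal]
12. n8.lim = 12  [(if S₀.hot then h.live else S₁.mk) - 17]
13. n9.pre = "qx"  [terminal]
14. n10.live = -2  [terminal]
15. n8.hot = 8  [A.lim - 4]
16. n2.cnt = "pkz"  ["p" ++ S₁.cnt]
17. n2.lab = "kzu"  [S₁.cnt ++ "u"]
18. n2.mk = 30  [S₁.mk + 9]
19. n11.lim = 24  [S₀.mk - 6]
20. n12.hot = false  [false]
21. n13.ok = true  [terminal]
22. n12.cnt = "pq"  ["pq"]
23. n12.lab = "wx"  ["wx"]
24. n12.mk = 14  [14]
25. n11.hot = 4  [S.mk - 10]
26. n14.hot = true  [A₀.lim > 1]
27. n15.cnt = false  [S.hot == false]
28. n15.lim = false  [S.hot == false]
29. n16.ok = false  [terminal]
30. n17.ok = true  [terminal]
31. n15.val = true  [g₀.ok == false]
32. n15.wid = true  [B.lim == false]
33. n18.cnt = false  [S.hot == false]
34. n18.lim = false  [B₀.val == false]
35. n19.live = -5  [terminal]
36. n20.live = 11  [terminal]
37. n18.val = true  [B.lim == false]
38. n18.wid = true  [not B.cnt]
39. n14.cnt = "uu"  ["uu"]
40. n14.lab = "zv"  ["zv"]
41. n14.mk = -4  [-4]
42. n1.hot = 8  [A₀.lim * -1 + 10]
43. n21.pre = "mp"  [terminal]
44. n0.cnt = "mpq"  [a.pre ++ "q"]
45. n0.lab = "mpz"  [a.pre ++ "z"]
46. n0.mk = -7  [-7]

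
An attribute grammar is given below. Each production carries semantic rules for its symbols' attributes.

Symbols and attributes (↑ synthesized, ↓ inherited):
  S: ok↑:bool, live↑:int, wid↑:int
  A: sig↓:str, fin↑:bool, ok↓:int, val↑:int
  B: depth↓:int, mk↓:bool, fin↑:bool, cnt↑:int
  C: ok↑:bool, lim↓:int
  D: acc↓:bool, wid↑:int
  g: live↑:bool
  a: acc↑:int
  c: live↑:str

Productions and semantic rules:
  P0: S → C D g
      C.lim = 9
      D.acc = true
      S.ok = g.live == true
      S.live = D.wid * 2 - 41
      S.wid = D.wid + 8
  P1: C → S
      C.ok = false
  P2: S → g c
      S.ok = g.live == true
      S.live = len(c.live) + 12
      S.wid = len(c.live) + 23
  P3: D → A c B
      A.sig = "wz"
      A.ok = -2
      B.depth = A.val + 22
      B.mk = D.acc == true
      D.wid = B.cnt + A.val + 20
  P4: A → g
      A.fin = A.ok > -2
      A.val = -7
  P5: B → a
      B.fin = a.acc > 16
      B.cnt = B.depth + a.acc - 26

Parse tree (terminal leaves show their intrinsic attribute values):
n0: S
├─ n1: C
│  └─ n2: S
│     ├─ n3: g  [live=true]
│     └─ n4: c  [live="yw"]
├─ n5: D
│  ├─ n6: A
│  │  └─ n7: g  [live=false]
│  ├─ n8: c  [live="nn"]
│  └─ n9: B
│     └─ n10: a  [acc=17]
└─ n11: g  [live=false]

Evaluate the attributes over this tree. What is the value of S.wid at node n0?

27

1. n1.lim = 9  [9]
2. n3.live = true  [terminal]
3. n4.live = "yw"  [terminal]
4. n2.ok = true  [g.live == true]
5. n2.live = 14  [len(c.live) + 12]
6. n2.wid = 25  [len(c.live) + 23]
7. n1.ok = false  [false]
8. n5.acc = true  [true]
9. n6.sig = "wz"  ["wz"]
10. n6.ok = -2  [-2]
11. n7.live = false  [terminal]
12. n6.fin = false  [A.ok > -2]
13. n6.val = -7  [-7]
14. n8.live = "nn"  [terminal]
15. n9.depth = 15  [A.val + 22]
16. n9.mk = true  [D.acc == true]
17. n10.acc = 17  [terminal]
18. n9.fin = true  [a.acc > 16]
19. n9.cnt = 6  [B.depth + a.acc - 26]
20. n5.wid = 19  [B.cnt + A.val + 20]
21. n11.live = false  [terminal]
22. n0.ok = false  [g.live == true]
23. n0.live = -3  [D.wid * 2 - 41]
24. n0.wid = 27  [D.wid + 8]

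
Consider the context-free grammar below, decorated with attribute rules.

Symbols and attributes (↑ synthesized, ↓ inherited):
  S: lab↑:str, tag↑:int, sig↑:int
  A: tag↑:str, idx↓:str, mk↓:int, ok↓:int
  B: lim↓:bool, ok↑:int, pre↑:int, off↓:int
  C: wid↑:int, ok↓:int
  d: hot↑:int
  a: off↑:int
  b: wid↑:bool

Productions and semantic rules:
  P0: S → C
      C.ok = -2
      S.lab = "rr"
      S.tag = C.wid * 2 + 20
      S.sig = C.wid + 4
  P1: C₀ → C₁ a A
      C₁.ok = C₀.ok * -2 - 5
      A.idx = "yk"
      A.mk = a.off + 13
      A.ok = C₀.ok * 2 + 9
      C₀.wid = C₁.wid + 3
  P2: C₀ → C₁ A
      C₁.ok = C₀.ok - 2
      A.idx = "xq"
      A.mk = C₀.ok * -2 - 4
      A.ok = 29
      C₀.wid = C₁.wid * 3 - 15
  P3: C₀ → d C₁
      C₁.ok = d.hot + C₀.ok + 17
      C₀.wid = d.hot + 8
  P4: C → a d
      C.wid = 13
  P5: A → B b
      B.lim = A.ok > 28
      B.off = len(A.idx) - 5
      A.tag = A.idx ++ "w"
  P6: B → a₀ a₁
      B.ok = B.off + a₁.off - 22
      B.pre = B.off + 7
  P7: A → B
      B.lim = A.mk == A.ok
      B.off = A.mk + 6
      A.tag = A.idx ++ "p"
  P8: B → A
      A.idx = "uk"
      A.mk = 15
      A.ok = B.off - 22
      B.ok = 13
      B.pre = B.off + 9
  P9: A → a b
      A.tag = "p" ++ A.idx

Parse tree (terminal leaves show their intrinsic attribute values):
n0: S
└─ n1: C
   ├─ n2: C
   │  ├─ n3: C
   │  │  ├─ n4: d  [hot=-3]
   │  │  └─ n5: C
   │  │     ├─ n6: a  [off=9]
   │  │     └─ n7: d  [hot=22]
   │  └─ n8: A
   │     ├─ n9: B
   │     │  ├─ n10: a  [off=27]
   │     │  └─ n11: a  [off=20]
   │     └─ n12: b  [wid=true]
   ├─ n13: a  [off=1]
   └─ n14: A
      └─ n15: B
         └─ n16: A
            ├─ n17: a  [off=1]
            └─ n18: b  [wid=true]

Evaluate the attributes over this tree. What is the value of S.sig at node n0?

7

1. n1.ok = -2  [-2]
2. n2.ok = -1  [C₀.ok * -2 - 5]
3. n3.ok = -3  [C₀.ok - 2]
4. n4.hot = -3  [terminal]
5. n5.ok = 11  [d.hot + C₀.ok + 17]
6. n6.off = 9  [terminal]
7. n7.hot = 22  [terminal]
8. n5.wid = 13  [13]
9. n3.wid = 5  [d.hot + 8]
10. n8.idx = "xq"  ["xq"]
11. n8.mk = -2  [C₀.ok * -2 - 4]
12. n8.ok = 29  [29]
13. n9.lim = true  [A.ok > 28]
14. n9.off = -3  [len(A.idx) - 5]
15. n10.off = 27  [terminal]
16. n11.off = 20  [terminal]
17. n9.ok = -5  [B.off + a₁.off - 22]
18. n9.pre = 4  [B.off + 7]
19. n12.wid = true  [terminal]
20. n8.tag = "xqw"  [A.idx ++ "w"]
21. n2.wid = 0  [C₁.wid * 3 - 15]
22. n13.off = 1  [terminal]
23. n14.idx = "yk"  ["yk"]
24. n14.mk = 14  [a.off + 13]
25. n14.ok = 5  [C₀.ok * 2 + 9]
26. n15.lim = false  [A.mk == A.ok]
27. n15.off = 20  [A.mk + 6]
28. n16.idx = "uk"  ["uk"]
29. n16.mk = 15  [15]
30. n16.ok = -2  [B.off - 22]
31. n17.off = 1  [terminal]
32. n18.wid = true  [terminal]
33. n16.tag = "puk"  ["p" ++ A.idx]
34. n15.ok = 13  [13]
35. n15.pre = 29  [B.off + 9]
36. n14.tag = "ykp"  [A.idx ++ "p"]
37. n1.wid = 3  [C₁.wid + 3]
38. n0.lab = "rr"  ["rr"]
39. n0.tag = 26  [C.wid * 2 + 20]
40. n0.sig = 7  [C.wid + 4]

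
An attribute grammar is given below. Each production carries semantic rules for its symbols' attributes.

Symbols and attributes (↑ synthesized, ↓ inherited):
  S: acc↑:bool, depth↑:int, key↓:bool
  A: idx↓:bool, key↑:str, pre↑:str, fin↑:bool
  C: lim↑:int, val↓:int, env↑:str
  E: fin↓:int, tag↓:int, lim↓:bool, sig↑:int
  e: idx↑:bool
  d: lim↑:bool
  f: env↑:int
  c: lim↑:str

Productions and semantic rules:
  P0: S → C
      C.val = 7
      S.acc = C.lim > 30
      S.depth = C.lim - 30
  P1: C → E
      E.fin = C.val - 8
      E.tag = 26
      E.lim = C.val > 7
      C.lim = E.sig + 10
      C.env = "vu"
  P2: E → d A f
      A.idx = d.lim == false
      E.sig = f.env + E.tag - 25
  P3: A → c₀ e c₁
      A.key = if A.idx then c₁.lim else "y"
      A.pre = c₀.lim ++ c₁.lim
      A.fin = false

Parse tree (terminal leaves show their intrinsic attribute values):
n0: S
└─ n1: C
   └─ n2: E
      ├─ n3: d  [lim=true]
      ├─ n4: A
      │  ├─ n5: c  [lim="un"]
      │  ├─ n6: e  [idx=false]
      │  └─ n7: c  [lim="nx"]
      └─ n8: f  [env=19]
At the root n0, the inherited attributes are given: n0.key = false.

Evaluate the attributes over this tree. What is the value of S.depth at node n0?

0

1. n0.key = false  [given at root]
2. n1.val = 7  [7]
3. n2.fin = -1  [C.val - 8]
4. n2.tag = 26  [26]
5. n2.lim = false  [C.val > 7]
6. n3.lim = true  [terminal]
7. n4.idx = false  [d.lim == false]
8. n5.lim = "un"  [terminal]
9. n6.idx = false  [terminal]
10. n7.lim = "nx"  [terminal]
11. n4.key = "y"  [if A.idx then c₁.lim else "y"]
12. n4.pre = "unnx"  [c₀.lim ++ c₁.lim]
13. n4.fin = false  [false]
14. n8.env = 19  [terminal]
15. n2.sig = 20  [f.env + E.tag - 25]
16. n1.lim = 30  [E.sig + 10]
17. n1.env = "vu"  ["vu"]
18. n0.acc = false  [C.lim > 30]
19. n0.depth = 0  [C.lim - 30]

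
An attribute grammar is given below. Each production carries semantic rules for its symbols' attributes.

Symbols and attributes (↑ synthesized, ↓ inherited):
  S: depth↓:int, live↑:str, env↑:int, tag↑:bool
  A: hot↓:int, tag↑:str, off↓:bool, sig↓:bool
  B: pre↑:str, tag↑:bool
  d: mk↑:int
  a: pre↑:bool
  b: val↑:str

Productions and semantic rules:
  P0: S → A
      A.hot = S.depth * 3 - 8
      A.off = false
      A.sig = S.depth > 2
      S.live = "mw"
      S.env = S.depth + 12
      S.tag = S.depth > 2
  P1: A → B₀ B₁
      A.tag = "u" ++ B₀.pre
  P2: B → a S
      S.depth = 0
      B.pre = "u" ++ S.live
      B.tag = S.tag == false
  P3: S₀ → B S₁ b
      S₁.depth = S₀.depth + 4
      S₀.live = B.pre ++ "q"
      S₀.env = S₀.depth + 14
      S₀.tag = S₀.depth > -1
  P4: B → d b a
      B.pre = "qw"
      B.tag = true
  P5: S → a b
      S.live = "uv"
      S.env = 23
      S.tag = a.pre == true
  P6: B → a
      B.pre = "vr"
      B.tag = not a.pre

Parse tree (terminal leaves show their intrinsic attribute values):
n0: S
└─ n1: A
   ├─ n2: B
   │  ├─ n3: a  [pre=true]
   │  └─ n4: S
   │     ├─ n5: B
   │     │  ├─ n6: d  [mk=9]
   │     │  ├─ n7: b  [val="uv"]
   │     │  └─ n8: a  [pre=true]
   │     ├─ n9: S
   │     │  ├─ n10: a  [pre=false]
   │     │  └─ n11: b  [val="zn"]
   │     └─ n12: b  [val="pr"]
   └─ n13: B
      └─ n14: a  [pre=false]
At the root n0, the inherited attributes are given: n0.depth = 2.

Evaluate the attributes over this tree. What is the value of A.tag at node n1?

"uuqwq"

1. n0.depth = 2  [given at root]
2. n1.hot = -2  [S.depth * 3 - 8]
3. n1.off = false  [false]
4. n1.sig = false  [S.depth > 2]
5. n3.pre = true  [terminal]
6. n4.depth = 0  [0]
7. n6.mk = 9  [terminal]
8. n7.val = "uv"  [terminal]
9. n8.pre = true  [terminal]
10. n5.pre = "qw"  ["qw"]
11. n5.tag = true  [true]
12. n9.depth = 4  [S₀.depth + 4]
13. n10.pre = false  [terminal]
14. n11.val = "zn"  [terminal]
15. n9.live = "uv"  ["uv"]
16. n9.env = 23  [23]
17. n9.tag = false  [a.pre == true]
18. n12.val = "pr"  [terminal]
19. n4.live = "qwq"  [B.pre ++ "q"]
20. n4.env = 14  [S₀.depth + 14]
21. n4.tag = true  [S₀.depth > -1]
22. n2.pre = "uqwq"  ["u" ++ S.live]
23. n2.tag = false  [S.tag == false]
24. n14.pre = false  [terminal]
25. n13.pre = "vr"  ["vr"]
26. n13.tag = true  [not a.pre]
27. n1.tag = "uuqwq"  ["u" ++ B₀.pre]
28. n0.live = "mw"  ["mw"]
29. n0.env = 14  [S.depth + 12]
30. n0.tag = false  [S.depth > 2]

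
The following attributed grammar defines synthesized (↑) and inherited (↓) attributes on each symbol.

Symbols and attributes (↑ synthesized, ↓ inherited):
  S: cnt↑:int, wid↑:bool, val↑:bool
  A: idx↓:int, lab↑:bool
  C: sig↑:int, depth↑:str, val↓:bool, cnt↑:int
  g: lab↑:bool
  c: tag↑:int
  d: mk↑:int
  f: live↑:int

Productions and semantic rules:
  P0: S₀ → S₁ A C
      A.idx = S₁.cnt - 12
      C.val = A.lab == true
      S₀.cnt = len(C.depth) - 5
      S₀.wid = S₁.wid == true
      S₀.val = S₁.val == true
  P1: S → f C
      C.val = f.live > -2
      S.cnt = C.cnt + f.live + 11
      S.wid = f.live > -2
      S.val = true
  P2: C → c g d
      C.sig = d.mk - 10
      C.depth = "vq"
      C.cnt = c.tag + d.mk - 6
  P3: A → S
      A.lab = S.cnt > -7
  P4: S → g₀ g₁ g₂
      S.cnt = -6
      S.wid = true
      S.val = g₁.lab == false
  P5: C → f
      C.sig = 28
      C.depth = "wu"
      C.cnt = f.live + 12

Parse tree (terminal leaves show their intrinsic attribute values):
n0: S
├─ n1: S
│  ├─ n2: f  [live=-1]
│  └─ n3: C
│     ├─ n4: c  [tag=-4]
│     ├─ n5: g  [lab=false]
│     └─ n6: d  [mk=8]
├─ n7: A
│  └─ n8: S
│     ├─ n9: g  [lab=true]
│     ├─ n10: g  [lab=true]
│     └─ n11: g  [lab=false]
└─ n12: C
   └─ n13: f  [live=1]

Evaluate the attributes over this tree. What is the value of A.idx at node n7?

1. n2.live = -1  [terminal]
2. n3.val = true  [f.live > -2]
3. n4.tag = -4  [terminal]
4. n5.lab = false  [terminal]
5. n6.mk = 8  [terminal]
6. n3.sig = -2  [d.mk - 10]
7. n3.depth = "vq"  ["vq"]
8. n3.cnt = -2  [c.tag + d.mk - 6]
9. n1.cnt = 8  [C.cnt + f.live + 11]
10. n1.wid = true  [f.live > -2]
11. n1.val = true  [true]
12. n7.idx = -4  [S₁.cnt - 12]
13. n9.lab = true  [terminal]
14. n10.lab = true  [terminal]
15. n11.lab = false  [terminal]
16. n8.cnt = -6  [-6]
17. n8.wid = true  [true]
18. n8.val = false  [g₁.lab == false]
19. n7.lab = true  [S.cnt > -7]
20. n12.val = true  [A.lab == true]
21. n13.live = 1  [terminal]
22. n12.sig = 28  [28]
23. n12.depth = "wu"  ["wu"]
24. n12.cnt = 13  [f.live + 12]
25. n0.cnt = -3  [len(C.depth) - 5]
26. n0.wid = true  [S₁.wid == true]
27. n0.val = true  [S₁.val == true]

-4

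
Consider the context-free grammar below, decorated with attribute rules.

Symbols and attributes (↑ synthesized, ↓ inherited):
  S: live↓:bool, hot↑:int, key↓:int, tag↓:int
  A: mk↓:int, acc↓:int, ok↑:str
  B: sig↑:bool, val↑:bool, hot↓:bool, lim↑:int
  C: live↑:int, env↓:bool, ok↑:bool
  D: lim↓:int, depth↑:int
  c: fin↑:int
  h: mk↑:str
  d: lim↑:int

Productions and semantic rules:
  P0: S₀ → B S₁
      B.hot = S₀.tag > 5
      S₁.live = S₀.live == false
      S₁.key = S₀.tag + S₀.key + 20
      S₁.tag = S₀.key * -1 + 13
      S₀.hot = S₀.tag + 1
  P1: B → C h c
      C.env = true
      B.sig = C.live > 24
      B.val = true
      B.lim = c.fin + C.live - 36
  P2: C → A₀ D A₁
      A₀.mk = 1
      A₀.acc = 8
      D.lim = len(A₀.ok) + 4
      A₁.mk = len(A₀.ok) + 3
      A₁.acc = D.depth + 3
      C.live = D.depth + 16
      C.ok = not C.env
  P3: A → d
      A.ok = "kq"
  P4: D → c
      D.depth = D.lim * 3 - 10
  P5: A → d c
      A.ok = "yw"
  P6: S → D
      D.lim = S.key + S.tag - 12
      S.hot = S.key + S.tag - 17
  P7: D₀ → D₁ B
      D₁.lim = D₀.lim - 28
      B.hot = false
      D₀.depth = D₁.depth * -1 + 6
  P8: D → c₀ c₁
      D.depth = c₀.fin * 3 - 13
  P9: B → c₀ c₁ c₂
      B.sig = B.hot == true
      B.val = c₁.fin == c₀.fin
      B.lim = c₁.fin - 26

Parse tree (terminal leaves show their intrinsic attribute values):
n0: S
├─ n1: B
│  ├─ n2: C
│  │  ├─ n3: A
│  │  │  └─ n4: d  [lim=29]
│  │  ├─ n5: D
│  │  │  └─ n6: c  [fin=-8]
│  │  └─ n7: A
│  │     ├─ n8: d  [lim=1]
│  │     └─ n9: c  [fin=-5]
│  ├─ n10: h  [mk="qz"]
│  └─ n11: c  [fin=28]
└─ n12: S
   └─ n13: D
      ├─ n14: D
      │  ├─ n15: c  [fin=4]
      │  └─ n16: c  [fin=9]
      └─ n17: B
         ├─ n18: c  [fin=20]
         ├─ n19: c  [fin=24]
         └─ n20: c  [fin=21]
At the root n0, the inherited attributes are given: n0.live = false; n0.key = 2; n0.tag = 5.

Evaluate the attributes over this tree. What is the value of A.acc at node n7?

11

1. n0.live = false  [given at root]
2. n0.key = 2  [given at root]
3. n0.tag = 5  [given at root]
4. n1.hot = false  [S₀.tag > 5]
5. n2.env = true  [true]
6. n3.mk = 1  [1]
7. n3.acc = 8  [8]
8. n4.lim = 29  [terminal]
9. n3.ok = "kq"  ["kq"]
10. n5.lim = 6  [len(A₀.ok) + 4]
11. n6.fin = -8  [terminal]
12. n5.depth = 8  [D.lim * 3 - 10]
13. n7.mk = 5  [len(A₀.ok) + 3]
14. n7.acc = 11  [D.depth + 3]
15. n8.lim = 1  [terminal]
16. n9.fin = -5  [terminal]
17. n7.ok = "yw"  ["yw"]
18. n2.live = 24  [D.depth + 16]
19. n2.ok = false  [not C.env]
20. n10.mk = "qz"  [terminal]
21. n11.fin = 28  [terminal]
22. n1.sig = false  [C.live > 24]
23. n1.val = true  [true]
24. n1.lim = 16  [c.fin + C.live - 36]
25. n12.live = true  [S₀.live == false]
26. n12.key = 27  [S₀.tag + S₀.key + 20]
27. n12.tag = 11  [S₀.key * -1 + 13]
28. n13.lim = 26  [S.key + S.tag - 12]
29. n14.lim = -2  [D₀.lim - 28]
30. n15.fin = 4  [terminal]
31. n16.fin = 9  [terminal]
32. n14.depth = -1  [c₀.fin * 3 - 13]
33. n17.hot = false  [false]
34. n18.fin = 20  [terminal]
35. n19.fin = 24  [terminal]
36. n20.fin = 21  [terminal]
37. n17.sig = false  [B.hot == true]
38. n17.val = false  [c₁.fin == c₀.fin]
39. n17.lim = -2  [c₁.fin - 26]
40. n13.depth = 7  [D₁.depth * -1 + 6]
41. n12.hot = 21  [S.key + S.tag - 17]
42. n0.hot = 6  [S₀.tag + 1]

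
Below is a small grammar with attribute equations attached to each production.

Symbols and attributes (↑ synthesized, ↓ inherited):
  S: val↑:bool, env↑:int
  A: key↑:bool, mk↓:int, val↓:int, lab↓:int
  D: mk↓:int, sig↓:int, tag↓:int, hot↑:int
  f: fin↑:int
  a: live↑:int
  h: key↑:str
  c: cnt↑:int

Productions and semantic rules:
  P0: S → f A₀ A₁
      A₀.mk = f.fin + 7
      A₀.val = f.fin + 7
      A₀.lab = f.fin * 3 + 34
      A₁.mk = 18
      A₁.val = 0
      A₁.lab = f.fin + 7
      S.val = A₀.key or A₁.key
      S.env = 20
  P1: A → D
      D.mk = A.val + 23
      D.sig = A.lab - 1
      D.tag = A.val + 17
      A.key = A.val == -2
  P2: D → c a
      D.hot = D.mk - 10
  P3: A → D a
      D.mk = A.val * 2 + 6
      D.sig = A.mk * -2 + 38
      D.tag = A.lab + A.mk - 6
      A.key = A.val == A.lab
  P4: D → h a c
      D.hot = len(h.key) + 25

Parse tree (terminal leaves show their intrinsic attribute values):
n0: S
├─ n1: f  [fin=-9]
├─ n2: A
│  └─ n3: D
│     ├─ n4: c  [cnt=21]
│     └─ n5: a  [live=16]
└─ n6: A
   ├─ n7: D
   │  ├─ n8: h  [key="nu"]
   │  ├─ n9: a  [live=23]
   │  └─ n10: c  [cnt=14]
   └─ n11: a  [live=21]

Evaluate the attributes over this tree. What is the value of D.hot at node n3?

1. n1.fin = -9  [terminal]
2. n2.mk = -2  [f.fin + 7]
3. n2.val = -2  [f.fin + 7]
4. n2.lab = 7  [f.fin * 3 + 34]
5. n3.mk = 21  [A.val + 23]
6. n3.sig = 6  [A.lab - 1]
7. n3.tag = 15  [A.val + 17]
8. n4.cnt = 21  [terminal]
9. n5.live = 16  [terminal]
10. n3.hot = 11  [D.mk - 10]
11. n2.key = true  [A.val == -2]
12. n6.mk = 18  [18]
13. n6.val = 0  [0]
14. n6.lab = -2  [f.fin + 7]
15. n7.mk = 6  [A.val * 2 + 6]
16. n7.sig = 2  [A.mk * -2 + 38]
17. n7.tag = 10  [A.lab + A.mk - 6]
18. n8.key = "nu"  [terminal]
19. n9.live = 23  [terminal]
20. n10.cnt = 14  [terminal]
21. n7.hot = 27  [len(h.key) + 25]
22. n11.live = 21  [terminal]
23. n6.key = false  [A.val == A.lab]
24. n0.val = true  [A₀.key or A₁.key]
25. n0.env = 20  [20]

11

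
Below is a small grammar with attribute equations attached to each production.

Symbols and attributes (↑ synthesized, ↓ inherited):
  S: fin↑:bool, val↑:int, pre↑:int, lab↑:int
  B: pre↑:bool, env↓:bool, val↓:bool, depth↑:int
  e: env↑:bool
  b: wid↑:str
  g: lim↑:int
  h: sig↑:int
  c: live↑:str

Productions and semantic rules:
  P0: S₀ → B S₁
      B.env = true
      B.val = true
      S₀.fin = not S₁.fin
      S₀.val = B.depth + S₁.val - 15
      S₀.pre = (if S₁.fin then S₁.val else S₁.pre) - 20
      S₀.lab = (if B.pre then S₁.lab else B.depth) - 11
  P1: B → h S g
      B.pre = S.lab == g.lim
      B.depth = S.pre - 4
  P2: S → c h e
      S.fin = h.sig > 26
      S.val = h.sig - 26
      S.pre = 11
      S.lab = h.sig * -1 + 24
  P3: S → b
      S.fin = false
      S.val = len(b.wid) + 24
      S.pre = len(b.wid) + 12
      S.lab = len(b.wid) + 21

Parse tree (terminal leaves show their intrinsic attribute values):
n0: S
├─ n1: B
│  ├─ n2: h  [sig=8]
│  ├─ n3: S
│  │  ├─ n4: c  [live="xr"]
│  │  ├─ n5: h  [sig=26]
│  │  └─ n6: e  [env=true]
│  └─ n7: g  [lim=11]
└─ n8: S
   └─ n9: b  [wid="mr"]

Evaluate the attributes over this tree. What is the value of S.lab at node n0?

1. n1.env = true  [true]
2. n1.val = true  [true]
3. n2.sig = 8  [terminal]
4. n4.live = "xr"  [terminal]
5. n5.sig = 26  [terminal]
6. n6.env = true  [terminal]
7. n3.fin = false  [h.sig > 26]
8. n3.val = 0  [h.sig - 26]
9. n3.pre = 11  [11]
10. n3.lab = -2  [h.sig * -1 + 24]
11. n7.lim = 11  [terminal]
12. n1.pre = false  [S.lab == g.lim]
13. n1.depth = 7  [S.pre - 4]
14. n9.wid = "mr"  [terminal]
15. n8.fin = false  [false]
16. n8.val = 26  [len(b.wid) + 24]
17. n8.pre = 14  [len(b.wid) + 12]
18. n8.lab = 23  [len(b.wid) + 21]
19. n0.fin = true  [not S₁.fin]
20. n0.val = 18  [B.depth + S₁.val - 15]
21. n0.pre = -6  [(if S₁.fin then S₁.val else S₁.pre) - 20]
22. n0.lab = -4  [(if B.pre then S₁.lab else B.depth) - 11]

-4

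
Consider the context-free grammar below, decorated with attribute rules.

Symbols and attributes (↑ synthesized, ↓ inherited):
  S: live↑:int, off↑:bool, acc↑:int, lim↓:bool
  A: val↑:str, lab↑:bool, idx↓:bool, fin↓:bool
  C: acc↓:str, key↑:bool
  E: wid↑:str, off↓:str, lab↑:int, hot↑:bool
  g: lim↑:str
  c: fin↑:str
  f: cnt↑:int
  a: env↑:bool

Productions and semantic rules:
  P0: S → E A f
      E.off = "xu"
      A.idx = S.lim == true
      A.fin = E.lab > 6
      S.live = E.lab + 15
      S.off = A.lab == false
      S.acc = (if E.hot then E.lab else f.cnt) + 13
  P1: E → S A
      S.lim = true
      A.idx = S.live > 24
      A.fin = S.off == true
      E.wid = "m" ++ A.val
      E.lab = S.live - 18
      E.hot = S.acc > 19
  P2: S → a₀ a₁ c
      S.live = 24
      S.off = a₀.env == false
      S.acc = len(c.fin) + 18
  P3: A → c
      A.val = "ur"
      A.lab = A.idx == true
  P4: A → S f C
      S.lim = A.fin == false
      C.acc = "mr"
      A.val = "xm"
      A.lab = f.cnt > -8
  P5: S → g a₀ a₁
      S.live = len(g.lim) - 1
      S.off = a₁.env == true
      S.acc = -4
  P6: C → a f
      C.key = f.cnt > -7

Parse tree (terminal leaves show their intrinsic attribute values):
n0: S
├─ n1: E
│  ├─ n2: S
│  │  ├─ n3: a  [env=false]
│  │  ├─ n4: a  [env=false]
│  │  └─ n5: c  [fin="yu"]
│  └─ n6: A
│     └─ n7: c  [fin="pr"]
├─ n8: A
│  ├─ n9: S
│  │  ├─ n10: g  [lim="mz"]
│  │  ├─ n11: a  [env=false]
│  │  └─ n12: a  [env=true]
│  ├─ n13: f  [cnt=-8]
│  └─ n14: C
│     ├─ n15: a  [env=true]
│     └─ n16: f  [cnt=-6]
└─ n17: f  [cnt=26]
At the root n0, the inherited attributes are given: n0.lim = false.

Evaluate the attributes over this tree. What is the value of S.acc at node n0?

1. n0.lim = false  [given at root]
2. n1.off = "xu"  ["xu"]
3. n2.lim = true  [true]
4. n3.env = false  [terminal]
5. n4.env = false  [terminal]
6. n5.fin = "yu"  [terminal]
7. n2.live = 24  [24]
8. n2.off = true  [a₀.env == false]
9. n2.acc = 20  [len(c.fin) + 18]
10. n6.idx = false  [S.live > 24]
11. n6.fin = true  [S.off == true]
12. n7.fin = "pr"  [terminal]
13. n6.val = "ur"  ["ur"]
14. n6.lab = false  [A.idx == true]
15. n1.wid = "mur"  ["m" ++ A.val]
16. n1.lab = 6  [S.live - 18]
17. n1.hot = true  [S.acc > 19]
18. n8.idx = false  [S.lim == true]
19. n8.fin = false  [E.lab > 6]
20. n9.lim = true  [A.fin == false]
21. n10.lim = "mz"  [terminal]
22. n11.env = false  [terminal]
23. n12.env = true  [terminal]
24. n9.live = 1  [len(g.lim) - 1]
25. n9.off = true  [a₁.env == true]
26. n9.acc = -4  [-4]
27. n13.cnt = -8  [terminal]
28. n14.acc = "mr"  ["mr"]
29. n15.env = true  [terminal]
30. n16.cnt = -6  [terminal]
31. n14.key = true  [f.cnt > -7]
32. n8.val = "xm"  ["xm"]
33. n8.lab = false  [f.cnt > -8]
34. n17.cnt = 26  [terminal]
35. n0.live = 21  [E.lab + 15]
36. n0.off = true  [A.lab == false]
37. n0.acc = 19  [(if E.hot then E.lab else f.cnt) + 13]

19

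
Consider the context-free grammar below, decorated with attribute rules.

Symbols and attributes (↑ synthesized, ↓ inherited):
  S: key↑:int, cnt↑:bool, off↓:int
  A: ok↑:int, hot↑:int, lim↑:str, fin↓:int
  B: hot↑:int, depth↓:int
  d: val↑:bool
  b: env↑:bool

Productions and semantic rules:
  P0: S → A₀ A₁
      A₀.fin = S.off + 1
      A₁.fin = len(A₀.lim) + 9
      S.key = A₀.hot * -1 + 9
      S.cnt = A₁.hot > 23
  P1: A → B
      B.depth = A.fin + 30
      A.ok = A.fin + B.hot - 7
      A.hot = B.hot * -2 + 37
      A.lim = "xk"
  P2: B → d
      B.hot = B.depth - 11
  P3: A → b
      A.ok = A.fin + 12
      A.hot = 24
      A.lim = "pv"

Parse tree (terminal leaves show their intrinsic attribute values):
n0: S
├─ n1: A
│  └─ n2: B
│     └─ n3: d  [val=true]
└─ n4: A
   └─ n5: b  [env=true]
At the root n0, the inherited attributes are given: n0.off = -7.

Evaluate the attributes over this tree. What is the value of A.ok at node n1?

0

1. n0.off = -7  [given at root]
2. n1.fin = -6  [S.off + 1]
3. n2.depth = 24  [A.fin + 30]
4. n3.val = true  [terminal]
5. n2.hot = 13  [B.depth - 11]
6. n1.ok = 0  [A.fin + B.hot - 7]
7. n1.hot = 11  [B.hot * -2 + 37]
8. n1.lim = "xk"  ["xk"]
9. n4.fin = 11  [len(A₀.lim) + 9]
10. n5.env = true  [terminal]
11. n4.ok = 23  [A.fin + 12]
12. n4.hot = 24  [24]
13. n4.lim = "pv"  ["pv"]
14. n0.key = -2  [A₀.hot * -1 + 9]
15. n0.cnt = true  [A₁.hot > 23]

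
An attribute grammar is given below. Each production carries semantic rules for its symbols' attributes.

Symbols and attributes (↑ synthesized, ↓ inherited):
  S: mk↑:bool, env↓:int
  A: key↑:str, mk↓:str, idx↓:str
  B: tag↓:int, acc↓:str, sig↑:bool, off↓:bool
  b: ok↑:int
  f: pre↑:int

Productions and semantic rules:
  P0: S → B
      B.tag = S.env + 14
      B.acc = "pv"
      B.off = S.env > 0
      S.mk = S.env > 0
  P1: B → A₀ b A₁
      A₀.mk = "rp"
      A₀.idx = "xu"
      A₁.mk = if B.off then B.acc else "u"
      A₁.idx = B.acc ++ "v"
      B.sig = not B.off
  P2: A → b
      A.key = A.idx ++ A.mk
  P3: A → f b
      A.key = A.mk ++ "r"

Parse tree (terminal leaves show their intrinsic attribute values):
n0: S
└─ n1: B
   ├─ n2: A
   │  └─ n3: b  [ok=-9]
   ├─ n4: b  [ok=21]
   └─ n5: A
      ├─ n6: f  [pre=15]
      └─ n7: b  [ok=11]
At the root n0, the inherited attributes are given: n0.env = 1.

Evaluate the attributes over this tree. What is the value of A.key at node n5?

1. n0.env = 1  [given at root]
2. n1.tag = 15  [S.env + 14]
3. n1.acc = "pv"  ["pv"]
4. n1.off = true  [S.env > 0]
5. n2.mk = "rp"  ["rp"]
6. n2.idx = "xu"  ["xu"]
7. n3.ok = -9  [terminal]
8. n2.key = "xurp"  [A.idx ++ A.mk]
9. n4.ok = 21  [terminal]
10. n5.mk = "pv"  [if B.off then B.acc else "u"]
11. n5.idx = "pvv"  [B.acc ++ "v"]
12. n6.pre = 15  [terminal]
13. n7.ok = 11  [terminal]
14. n5.key = "pvr"  [A.mk ++ "r"]
15. n1.sig = false  [not B.off]
16. n0.mk = true  [S.env > 0]

"pvr"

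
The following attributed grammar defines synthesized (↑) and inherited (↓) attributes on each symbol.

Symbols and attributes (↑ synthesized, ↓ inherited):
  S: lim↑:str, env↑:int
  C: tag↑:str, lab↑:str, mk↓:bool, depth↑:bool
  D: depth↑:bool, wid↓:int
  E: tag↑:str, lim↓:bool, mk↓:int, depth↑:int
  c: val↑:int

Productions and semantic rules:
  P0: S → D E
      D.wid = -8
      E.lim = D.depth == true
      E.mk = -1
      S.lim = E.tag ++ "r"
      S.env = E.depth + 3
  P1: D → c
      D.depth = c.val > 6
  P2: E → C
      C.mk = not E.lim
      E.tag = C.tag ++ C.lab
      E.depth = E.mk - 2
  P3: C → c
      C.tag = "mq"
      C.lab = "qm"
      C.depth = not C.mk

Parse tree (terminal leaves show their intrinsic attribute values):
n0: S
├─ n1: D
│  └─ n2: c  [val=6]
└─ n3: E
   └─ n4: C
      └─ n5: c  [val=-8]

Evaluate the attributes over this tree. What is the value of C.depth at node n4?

false

1. n1.wid = -8  [-8]
2. n2.val = 6  [terminal]
3. n1.depth = false  [c.val > 6]
4. n3.lim = false  [D.depth == true]
5. n3.mk = -1  [-1]
6. n4.mk = true  [not E.lim]
7. n5.val = -8  [terminal]
8. n4.tag = "mq"  ["mq"]
9. n4.lab = "qm"  ["qm"]
10. n4.depth = false  [not C.mk]
11. n3.tag = "mqqm"  [C.tag ++ C.lab]
12. n3.depth = -3  [E.mk - 2]
13. n0.lim = "mqqmr"  [E.tag ++ "r"]
14. n0.env = 0  [E.depth + 3]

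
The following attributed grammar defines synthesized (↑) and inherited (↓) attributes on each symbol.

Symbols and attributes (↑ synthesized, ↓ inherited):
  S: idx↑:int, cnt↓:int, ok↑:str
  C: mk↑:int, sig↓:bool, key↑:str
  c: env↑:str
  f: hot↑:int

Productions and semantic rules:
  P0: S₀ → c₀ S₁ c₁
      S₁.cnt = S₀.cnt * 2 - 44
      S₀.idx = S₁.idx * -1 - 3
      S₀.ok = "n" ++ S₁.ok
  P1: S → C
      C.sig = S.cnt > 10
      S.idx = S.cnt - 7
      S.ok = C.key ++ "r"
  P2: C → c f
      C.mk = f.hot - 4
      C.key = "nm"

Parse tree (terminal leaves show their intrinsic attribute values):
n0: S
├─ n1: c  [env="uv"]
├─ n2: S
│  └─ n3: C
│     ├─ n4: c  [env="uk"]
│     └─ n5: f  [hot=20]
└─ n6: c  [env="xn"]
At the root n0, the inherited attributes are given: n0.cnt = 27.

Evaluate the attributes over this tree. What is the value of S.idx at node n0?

1. n0.cnt = 27  [given at root]
2. n1.env = "uv"  [terminal]
3. n2.cnt = 10  [S₀.cnt * 2 - 44]
4. n3.sig = false  [S.cnt > 10]
5. n4.env = "uk"  [terminal]
6. n5.hot = 20  [terminal]
7. n3.mk = 16  [f.hot - 4]
8. n3.key = "nm"  ["nm"]
9. n2.idx = 3  [S.cnt - 7]
10. n2.ok = "nmr"  [C.key ++ "r"]
11. n6.env = "xn"  [terminal]
12. n0.idx = -6  [S₁.idx * -1 - 3]
13. n0.ok = "nnmr"  ["n" ++ S₁.ok]

-6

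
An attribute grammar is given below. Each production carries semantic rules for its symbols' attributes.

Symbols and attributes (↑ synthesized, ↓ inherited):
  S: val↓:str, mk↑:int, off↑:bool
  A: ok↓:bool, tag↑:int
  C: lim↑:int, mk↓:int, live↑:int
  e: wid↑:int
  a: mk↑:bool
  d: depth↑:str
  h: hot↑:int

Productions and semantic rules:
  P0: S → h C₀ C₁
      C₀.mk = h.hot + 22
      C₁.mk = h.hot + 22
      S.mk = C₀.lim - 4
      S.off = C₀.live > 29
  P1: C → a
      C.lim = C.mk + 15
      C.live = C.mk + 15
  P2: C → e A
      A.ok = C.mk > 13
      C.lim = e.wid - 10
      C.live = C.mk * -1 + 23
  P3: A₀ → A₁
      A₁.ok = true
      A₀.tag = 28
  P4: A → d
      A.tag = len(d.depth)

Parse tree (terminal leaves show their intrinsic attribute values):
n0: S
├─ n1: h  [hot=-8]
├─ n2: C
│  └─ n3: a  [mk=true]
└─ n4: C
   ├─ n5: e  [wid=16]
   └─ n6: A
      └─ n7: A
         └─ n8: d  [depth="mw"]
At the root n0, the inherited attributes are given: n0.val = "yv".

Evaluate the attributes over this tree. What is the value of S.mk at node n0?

25

1. n0.val = "yv"  [given at root]
2. n1.hot = -8  [terminal]
3. n2.mk = 14  [h.hot + 22]
4. n3.mk = true  [terminal]
5. n2.lim = 29  [C.mk + 15]
6. n2.live = 29  [C.mk + 15]
7. n4.mk = 14  [h.hot + 22]
8. n5.wid = 16  [terminal]
9. n6.ok = true  [C.mk > 13]
10. n7.ok = true  [true]
11. n8.depth = "mw"  [terminal]
12. n7.tag = 2  [len(d.depth)]
13. n6.tag = 28  [28]
14. n4.lim = 6  [e.wid - 10]
15. n4.live = 9  [C.mk * -1 + 23]
16. n0.mk = 25  [C₀.lim - 4]
17. n0.off = false  [C₀.live > 29]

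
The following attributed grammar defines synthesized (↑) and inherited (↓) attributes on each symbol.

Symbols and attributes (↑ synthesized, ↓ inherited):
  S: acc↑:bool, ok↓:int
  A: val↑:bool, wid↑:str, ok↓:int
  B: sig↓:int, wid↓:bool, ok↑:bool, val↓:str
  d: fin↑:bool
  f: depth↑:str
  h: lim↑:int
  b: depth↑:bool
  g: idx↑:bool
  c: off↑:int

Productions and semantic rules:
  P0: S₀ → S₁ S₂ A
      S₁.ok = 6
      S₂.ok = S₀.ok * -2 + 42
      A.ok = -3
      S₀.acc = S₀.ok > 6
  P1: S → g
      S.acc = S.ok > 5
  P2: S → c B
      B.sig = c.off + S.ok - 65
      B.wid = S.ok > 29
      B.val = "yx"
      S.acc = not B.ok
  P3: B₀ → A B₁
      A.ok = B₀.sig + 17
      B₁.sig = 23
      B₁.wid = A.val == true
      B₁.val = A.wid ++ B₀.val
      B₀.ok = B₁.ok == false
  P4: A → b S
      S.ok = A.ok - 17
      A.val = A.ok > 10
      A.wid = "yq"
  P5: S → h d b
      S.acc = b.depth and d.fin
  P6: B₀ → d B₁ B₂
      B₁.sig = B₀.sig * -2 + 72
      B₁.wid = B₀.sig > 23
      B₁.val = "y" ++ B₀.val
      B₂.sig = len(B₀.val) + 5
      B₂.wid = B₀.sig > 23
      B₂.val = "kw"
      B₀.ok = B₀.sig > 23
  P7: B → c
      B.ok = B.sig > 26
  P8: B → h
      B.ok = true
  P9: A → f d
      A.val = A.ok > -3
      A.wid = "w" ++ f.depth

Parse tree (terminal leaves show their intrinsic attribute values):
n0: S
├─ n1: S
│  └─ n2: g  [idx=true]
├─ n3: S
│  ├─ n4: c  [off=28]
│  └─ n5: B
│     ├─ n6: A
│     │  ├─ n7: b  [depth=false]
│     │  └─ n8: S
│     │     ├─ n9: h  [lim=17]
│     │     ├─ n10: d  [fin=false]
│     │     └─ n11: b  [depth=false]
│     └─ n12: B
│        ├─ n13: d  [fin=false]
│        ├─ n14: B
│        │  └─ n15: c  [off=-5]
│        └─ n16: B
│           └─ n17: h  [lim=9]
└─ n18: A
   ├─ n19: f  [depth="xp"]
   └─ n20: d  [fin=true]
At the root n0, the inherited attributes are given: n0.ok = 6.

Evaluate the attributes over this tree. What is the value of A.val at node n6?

false

1. n0.ok = 6  [given at root]
2. n1.ok = 6  [6]
3. n2.idx = true  [terminal]
4. n1.acc = true  [S.ok > 5]
5. n3.ok = 30  [S₀.ok * -2 + 42]
6. n4.off = 28  [terminal]
7. n5.sig = -7  [c.off + S.ok - 65]
8. n5.wid = true  [S.ok > 29]
9. n5.val = "yx"  ["yx"]
10. n6.ok = 10  [B₀.sig + 17]
11. n7.depth = false  [terminal]
12. n8.ok = -7  [A.ok - 17]
13. n9.lim = 17  [terminal]
14. n10.fin = false  [terminal]
15. n11.depth = false  [terminal]
16. n8.acc = false  [b.depth and d.fin]
17. n6.val = false  [A.ok > 10]
18. n6.wid = "yq"  ["yq"]
19. n12.sig = 23  [23]
20. n12.wid = false  [A.val == true]
21. n12.val = "yqyx"  [A.wid ++ B₀.val]
22. n13.fin = false  [terminal]
23. n14.sig = 26  [B₀.sig * -2 + 72]
24. n14.wid = false  [B₀.sig > 23]
25. n14.val = "yyqyx"  ["y" ++ B₀.val]
26. n15.off = -5  [terminal]
27. n14.ok = false  [B.sig > 26]
28. n16.sig = 9  [len(B₀.val) + 5]
29. n16.wid = false  [B₀.sig > 23]
30. n16.val = "kw"  ["kw"]
31. n17.lim = 9  [terminal]
32. n16.ok = true  [true]
33. n12.ok = false  [B₀.sig > 23]
34. n5.ok = true  [B₁.ok == false]
35. n3.acc = false  [not B.ok]
36. n18.ok = -3  [-3]
37. n19.depth = "xp"  [terminal]
38. n20.fin = true  [terminal]
39. n18.val = false  [A.ok > -3]
40. n18.wid = "wxp"  ["w" ++ f.depth]
41. n0.acc = false  [S₀.ok > 6]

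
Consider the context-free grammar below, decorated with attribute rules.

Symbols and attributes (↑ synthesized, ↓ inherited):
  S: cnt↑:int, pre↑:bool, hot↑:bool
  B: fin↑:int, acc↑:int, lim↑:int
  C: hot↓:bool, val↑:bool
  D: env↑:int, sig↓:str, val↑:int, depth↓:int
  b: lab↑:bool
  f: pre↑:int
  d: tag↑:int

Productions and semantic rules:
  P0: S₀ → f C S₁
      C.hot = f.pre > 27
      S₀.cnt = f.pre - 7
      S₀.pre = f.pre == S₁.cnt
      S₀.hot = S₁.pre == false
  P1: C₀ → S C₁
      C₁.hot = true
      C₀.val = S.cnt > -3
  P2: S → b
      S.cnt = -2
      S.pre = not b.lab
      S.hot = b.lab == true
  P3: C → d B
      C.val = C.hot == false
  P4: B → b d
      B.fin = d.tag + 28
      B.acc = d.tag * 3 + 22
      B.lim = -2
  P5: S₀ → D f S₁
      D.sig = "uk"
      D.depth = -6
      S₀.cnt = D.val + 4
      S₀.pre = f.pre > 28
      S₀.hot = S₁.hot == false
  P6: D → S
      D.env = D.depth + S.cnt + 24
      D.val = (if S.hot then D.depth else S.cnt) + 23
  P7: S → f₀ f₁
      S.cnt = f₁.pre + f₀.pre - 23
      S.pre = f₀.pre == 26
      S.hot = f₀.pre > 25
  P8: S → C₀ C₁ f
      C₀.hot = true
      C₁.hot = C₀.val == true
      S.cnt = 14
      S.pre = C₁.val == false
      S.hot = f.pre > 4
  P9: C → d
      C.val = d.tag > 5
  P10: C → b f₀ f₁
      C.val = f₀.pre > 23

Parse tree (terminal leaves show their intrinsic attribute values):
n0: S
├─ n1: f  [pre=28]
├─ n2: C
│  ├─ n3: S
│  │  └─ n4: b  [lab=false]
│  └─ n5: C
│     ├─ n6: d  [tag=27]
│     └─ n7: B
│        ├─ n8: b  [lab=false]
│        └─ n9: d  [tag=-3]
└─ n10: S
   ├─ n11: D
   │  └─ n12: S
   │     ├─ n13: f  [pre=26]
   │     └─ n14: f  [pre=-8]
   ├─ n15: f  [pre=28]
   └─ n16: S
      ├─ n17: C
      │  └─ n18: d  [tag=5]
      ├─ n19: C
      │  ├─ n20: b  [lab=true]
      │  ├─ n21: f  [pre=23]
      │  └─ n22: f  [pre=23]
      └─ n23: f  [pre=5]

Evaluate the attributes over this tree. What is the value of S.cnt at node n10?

21

1. n1.pre = 28  [terminal]
2. n2.hot = true  [f.pre > 27]
3. n4.lab = false  [terminal]
4. n3.cnt = -2  [-2]
5. n3.pre = true  [not b.lab]
6. n3.hot = false  [b.lab == true]
7. n5.hot = true  [true]
8. n6.tag = 27  [terminal]
9. n8.lab = false  [terminal]
10. n9.tag = -3  [terminal]
11. n7.fin = 25  [d.tag + 28]
12. n7.acc = 13  [d.tag * 3 + 22]
13. n7.lim = -2  [-2]
14. n5.val = false  [C.hot == false]
15. n2.val = true  [S.cnt > -3]
16. n11.sig = "uk"  ["uk"]
17. n11.depth = -6  [-6]
18. n13.pre = 26  [terminal]
19. n14.pre = -8  [terminal]
20. n12.cnt = -5  [f₁.pre + f₀.pre - 23]
21. n12.pre = true  [f₀.pre == 26]
22. n12.hot = true  [f₀.pre > 25]
23. n11.env = 13  [D.depth + S.cnt + 24]
24. n11.val = 17  [(if S.hot then D.depth else S.cnt) + 23]
25. n15.pre = 28  [terminal]
26. n17.hot = true  [true]
27. n18.tag = 5  [terminal]
28. n17.val = false  [d.tag > 5]
29. n19.hot = false  [C₀.val == true]
30. n20.lab = true  [terminal]
31. n21.pre = 23  [terminal]
32. n22.pre = 23  [terminal]
33. n19.val = false  [f₀.pre > 23]
34. n23.pre = 5  [terminal]
35. n16.cnt = 14  [14]
36. n16.pre = true  [C₁.val == false]
37. n16.hot = true  [f.pre > 4]
38. n10.cnt = 21  [D.val + 4]
39. n10.pre = false  [f.pre > 28]
40. n10.hot = false  [S₁.hot == false]
41. n0.cnt = 21  [f.pre - 7]
42. n0.pre = false  [f.pre == S₁.cnt]
43. n0.hot = true  [S₁.pre == false]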